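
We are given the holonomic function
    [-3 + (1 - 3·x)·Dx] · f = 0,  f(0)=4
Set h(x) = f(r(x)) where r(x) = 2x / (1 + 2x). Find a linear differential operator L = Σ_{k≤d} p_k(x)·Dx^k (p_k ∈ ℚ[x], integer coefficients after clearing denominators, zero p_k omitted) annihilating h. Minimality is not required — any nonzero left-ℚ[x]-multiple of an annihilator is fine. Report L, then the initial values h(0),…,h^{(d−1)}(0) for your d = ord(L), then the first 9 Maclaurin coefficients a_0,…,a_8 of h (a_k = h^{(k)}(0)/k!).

f: a_k = 4, 12, 36, 108, 324, 972, 2916, 8748, 26244, …
Substitute x→r, Dx→(1/r')Dx; clear ⇒ L₀.
L = 6 + (-1 + 2·x + 8·x^2)·Dx  (order 1).
h: a_k = 4, 24, 96, 384, 1536, 6144, 24576, 98304, 393216, …
ICs: h(0) = 4.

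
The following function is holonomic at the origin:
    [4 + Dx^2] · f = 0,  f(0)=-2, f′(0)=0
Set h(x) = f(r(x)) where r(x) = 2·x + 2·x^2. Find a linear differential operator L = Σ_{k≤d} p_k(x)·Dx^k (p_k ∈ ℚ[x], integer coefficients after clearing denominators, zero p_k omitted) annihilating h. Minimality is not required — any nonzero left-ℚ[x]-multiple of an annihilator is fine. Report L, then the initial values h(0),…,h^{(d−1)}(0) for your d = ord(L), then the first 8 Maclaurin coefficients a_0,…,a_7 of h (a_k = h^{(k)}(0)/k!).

L = (16 + 96·x + 192·x^2 + 128·x^3) - 2·Dx + (1 + 2·x)·Dx^2  (order 2).
h: a_k = -2, 0, 16, 32, -16/3, -256/3, -5248/45, -256/15, …
ICs: h(0) = -2, h′(0) = 0.

f: a_k = -2, 0, 4, 0, -4/3, 0, 8/45, 0, …
Change of var in L_f (x↦r) gives L₀.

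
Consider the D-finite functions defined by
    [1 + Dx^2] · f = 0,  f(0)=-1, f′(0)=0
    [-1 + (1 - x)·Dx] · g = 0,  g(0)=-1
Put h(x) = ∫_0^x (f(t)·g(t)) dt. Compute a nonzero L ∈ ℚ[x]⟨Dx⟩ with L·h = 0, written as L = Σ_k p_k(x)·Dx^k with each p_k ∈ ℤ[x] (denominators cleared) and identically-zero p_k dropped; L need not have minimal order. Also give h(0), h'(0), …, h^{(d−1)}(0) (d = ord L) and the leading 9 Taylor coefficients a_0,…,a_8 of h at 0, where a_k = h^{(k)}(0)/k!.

f: a_k = -1, 0, 1/2, 0, -1/24, 0, 1/720, 0, -1/40320, …
g: a_k = -1, -1, -1, -1, -1, -1, -1, -1, -1, …
L₀ := L_f ⊗_s L_g (sym. prod.), ord ≤ 2.
h=∫h₀ ⇒ L = L₀·Dx.
L = (-1 + x)·Dx + 2·Dx^2 + (-1 + x)·Dx^3  (order 3).
h: a_k = 0, 1, 1/2, 1/6, 1/8, 13/120, 13/144, 389/5040, 389/5760, …
ICs: h(0) = 0, h′(0) = 1, h′′(0) = 1.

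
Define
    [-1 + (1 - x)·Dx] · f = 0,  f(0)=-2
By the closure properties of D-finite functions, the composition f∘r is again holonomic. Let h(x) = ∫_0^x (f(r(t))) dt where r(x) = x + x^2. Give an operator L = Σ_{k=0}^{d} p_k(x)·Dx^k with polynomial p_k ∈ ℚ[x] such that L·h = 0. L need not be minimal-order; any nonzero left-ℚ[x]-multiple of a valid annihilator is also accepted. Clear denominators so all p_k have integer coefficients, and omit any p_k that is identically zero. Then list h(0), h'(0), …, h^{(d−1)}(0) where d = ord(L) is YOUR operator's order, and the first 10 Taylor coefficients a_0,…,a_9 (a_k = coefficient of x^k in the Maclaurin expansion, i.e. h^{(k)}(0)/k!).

L = (1 + 2·x)·Dx + (-1 + x + x^2)·Dx^2  (order 2).
h: a_k = 0, -2, -1, -4/3, -3/2, -2, -8/3, -26/7, -21/4, -68/9, …
ICs: h(0) = 0, h′(0) = -2.

f: a_k = -2, -2, -2, -2, -2, -2, -2, -2, -2, -2, …
f∘r: x↦r, Dx↦Dx/r' in L_f ⇒ L₀.
h=∫₀ˣh₀: take L = L₀·Dx.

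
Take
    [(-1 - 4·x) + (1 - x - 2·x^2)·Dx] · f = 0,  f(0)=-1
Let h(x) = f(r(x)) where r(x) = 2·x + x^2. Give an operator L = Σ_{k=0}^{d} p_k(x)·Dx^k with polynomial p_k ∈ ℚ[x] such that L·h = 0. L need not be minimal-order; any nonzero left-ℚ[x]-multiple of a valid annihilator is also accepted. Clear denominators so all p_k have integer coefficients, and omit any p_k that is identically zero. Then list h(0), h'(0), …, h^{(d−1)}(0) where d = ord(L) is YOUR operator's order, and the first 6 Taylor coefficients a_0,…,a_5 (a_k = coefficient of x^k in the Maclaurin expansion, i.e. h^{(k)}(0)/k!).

f: a_k = -1, -1, -3, -5, -11, -21, …
f∘r: x↦r, Dx↦Dx/r' in L_f ⇒ L₀.
L = (2 + 16·x + 8·x^2) + (-1 + 3·x + 6·x^2 + 2·x^3)·Dx  (order 1).
h: a_k = -1, -2, -13, -52, -239, -1054, …
ICs: h(0) = -1.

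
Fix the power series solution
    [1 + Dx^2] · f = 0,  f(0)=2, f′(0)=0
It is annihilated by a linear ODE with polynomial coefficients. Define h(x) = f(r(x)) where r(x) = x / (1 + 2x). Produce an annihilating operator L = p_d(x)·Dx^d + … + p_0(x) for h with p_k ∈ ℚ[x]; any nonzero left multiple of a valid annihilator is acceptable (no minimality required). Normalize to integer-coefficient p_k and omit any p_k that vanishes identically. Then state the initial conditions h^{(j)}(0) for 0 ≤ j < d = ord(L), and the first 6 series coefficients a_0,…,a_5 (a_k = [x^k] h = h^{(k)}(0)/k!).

L = 1 + (4 + 24·x + 48·x^2 + 32·x^3)·Dx + (1 + 8·x + 24·x^2 + 32·x^3 + 16·x^4)·Dx^2  (order 2).
h: a_k = 2, 0, -1, 4, -143/12, 94/3, …
ICs: h(0) = 2, h′(0) = 0.

f: a_k = 2, 0, -1, 0, 1/12, 0, …
h₀=f(r): pull back L_f along r ⇒ L₀.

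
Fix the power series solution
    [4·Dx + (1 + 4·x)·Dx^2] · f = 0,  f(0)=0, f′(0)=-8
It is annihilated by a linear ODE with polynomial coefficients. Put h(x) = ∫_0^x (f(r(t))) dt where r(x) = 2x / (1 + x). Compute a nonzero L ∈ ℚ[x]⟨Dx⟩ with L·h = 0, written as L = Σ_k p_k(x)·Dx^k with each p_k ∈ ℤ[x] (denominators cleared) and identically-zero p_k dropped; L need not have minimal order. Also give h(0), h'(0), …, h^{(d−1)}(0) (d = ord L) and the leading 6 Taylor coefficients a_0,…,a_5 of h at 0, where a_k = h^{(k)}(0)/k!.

f: a_k = 0, -8, 16, -128/3, 128, -2048/5, …
Change of var in L_f (x↦r) gives L₀.
h=∫₀ˣh₀: take L = L₀·Dx.
L = (10 + 18·x)·Dx^2 + (1 + 10·x + 9·x^2)·Dx^3  (order 3).
h: a_k = 0, 0, -8, 80/3, -364/3, 656, …
ICs: h(0) = 0, h′(0) = 0, h′′(0) = -16.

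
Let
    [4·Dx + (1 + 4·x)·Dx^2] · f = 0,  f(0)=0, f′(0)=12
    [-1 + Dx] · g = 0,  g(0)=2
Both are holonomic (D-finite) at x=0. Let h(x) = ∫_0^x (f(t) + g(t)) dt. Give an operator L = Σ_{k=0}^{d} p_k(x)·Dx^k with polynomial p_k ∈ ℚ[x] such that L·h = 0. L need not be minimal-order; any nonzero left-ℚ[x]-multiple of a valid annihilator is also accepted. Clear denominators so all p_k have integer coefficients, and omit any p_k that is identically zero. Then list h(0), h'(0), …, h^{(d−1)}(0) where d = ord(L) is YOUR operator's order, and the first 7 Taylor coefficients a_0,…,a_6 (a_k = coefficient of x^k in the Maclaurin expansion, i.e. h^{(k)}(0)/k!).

f: a_k = 0, 12, -24, 64, -192, 3072/5, -2048, …
g: a_k = 2, 2, 1, 1/3, 1/12, 1/60, 1/360, …
Weyl lclm of L_f,L_g ⇒ L₀ (ord ≤ 3).
∫: right-multiply L₀ by Dx.
L = (-36 - 16·x)·Dx^2 + (31 - 8·x - 16·x^2)·Dx^3 + (5 + 24·x + 16·x^2)·Dx^4  (order 4).
h: a_k = 0, 2, 7, -23/3, 193/12, -2303/60, 7373/72, …
ICs: h(0) = 0, h′(0) = 2, h′′(0) = 14, h′′′(0) = -46.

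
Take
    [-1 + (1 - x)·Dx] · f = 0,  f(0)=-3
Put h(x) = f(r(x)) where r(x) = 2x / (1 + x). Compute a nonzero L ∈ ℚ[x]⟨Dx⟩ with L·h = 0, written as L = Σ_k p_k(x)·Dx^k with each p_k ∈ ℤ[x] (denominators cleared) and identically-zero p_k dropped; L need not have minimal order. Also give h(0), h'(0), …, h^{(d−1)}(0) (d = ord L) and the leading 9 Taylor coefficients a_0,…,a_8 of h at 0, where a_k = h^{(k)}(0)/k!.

f: a_k = -3, -3, -3, -3, -3, -3, -3, -3, -3, …
h₀=f(r): pull back L_f along r ⇒ L₀.
L = 2 + (-1 + x^2)·Dx  (order 1).
h: a_k = -3, -6, -6, -6, -6, -6, -6, -6, -6, …
ICs: h(0) = -3.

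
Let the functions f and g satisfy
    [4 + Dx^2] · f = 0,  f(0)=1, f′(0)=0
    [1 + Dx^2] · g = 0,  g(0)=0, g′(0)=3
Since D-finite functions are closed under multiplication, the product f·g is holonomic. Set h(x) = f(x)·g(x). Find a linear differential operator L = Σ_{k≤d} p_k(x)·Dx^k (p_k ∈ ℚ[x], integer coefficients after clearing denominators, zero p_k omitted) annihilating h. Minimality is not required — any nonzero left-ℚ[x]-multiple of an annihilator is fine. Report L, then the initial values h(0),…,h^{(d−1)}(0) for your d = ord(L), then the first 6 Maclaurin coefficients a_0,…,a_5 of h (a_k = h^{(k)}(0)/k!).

f: a_k = 1, 0, -2, 0, 2/3, 0, …
g: a_k = 0, 3, 0, -1/2, 0, 1/40, …
h₀=f·g: eliminate ⇒ L₀, order ≤ 2·2.
L = 9 + 10·Dx^2 + Dx^4  (order 4).
h: a_k = 0, 3, 0, -13/2, 0, 121/40, …
ICs: h(0) = 0, h′(0) = 3, h′′(0) = 0, h′′′(0) = -39.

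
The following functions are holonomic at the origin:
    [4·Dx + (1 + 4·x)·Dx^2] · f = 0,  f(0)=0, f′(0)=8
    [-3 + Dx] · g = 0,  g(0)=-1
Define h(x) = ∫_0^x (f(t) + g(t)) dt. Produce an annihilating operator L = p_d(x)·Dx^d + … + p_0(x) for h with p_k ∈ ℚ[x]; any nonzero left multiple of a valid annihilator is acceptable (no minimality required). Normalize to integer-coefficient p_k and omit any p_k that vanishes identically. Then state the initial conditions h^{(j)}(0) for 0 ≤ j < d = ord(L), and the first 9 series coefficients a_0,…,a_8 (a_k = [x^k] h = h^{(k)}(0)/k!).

L = (-132 - 144·x)·Dx^2 + (23 - 72·x - 144·x^2)·Dx^3 + (7 + 40·x + 48·x^2)·Dx^4  (order 4).
h: a_k = 0, -1, 5/2, -41/6, 229/24, -1051/40, 16303/240, -327923/1680, 2621197/4480, …
ICs: h(0) = 0, h′(0) = -1, h′′(0) = 5, h′′′(0) = -41.

f: a_k = 0, 8, -16, 128/3, -128, 2048/5, -4096/3, 32768/7, -16384, …
g: a_k = -1, -3, -9/2, -9/2, -27/8, -81/40, -81/80, -243/560, -729/4480, …
L₀ := lclm(L_f,L_g); ord L₀ ≤ 2+1.
∫: right-multiply L₀ by Dx.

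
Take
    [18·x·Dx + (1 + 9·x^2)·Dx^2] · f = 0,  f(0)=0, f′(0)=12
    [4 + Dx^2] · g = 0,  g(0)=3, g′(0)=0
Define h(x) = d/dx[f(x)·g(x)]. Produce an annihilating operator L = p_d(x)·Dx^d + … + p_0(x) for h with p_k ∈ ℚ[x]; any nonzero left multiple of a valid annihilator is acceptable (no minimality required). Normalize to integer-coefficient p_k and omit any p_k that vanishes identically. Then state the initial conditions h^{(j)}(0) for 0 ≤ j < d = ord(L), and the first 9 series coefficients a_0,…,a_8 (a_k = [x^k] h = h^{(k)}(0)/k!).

f: a_k = 0, 12, 0, -36, 0, 972/5, 0, -8748/7, 0, …
g: a_k = 3, 0, -6, 0, 2, 0, -4/15, 0, 2/105, …
Sym-product of L_f,L_g gives L₀ (≤ ord 4).
Differentiate: ansatz ord ≤ ord L₀ ⇒ L.
L = (52480 + 1115424·x^2 + 18751824·x^4 + 15209856·x^6 + 3464208·x^8 - 11337408·x^10 + 34012224·x^12) + (31032·x + 1320624·x^3 + 10701720·x^5 + 13646880·x^7 + 18895680·x^9 + 34012224·x^11)·Dx + (13640 + 300780·x^2 + 4978584·x^4 + 5269212·x^6 + 3621672·x^8 + 2834352·x^10 + 17006112·x^12)·Dx^2 + (7758·x + 330156·x^3 + 2675430·x^5 + 3411720·x^7 + 4723920·x^9 + 8503056·x^11)·Dx^3 + (130 + 5481·x^2 + 72657·x^4 + 366687·x^6 + 688905·x^8 + 1417176·x^10 + 2125764·x^12)·Dx^4  (order 4).
h: a_k = 36, 0, -540, 0, 4116, 0, -174676/5, 0, 10754388/35, …
ICs: h(0) = 36, h′(0) = 0, h′′(0) = -1080, h′′′(0) = 0.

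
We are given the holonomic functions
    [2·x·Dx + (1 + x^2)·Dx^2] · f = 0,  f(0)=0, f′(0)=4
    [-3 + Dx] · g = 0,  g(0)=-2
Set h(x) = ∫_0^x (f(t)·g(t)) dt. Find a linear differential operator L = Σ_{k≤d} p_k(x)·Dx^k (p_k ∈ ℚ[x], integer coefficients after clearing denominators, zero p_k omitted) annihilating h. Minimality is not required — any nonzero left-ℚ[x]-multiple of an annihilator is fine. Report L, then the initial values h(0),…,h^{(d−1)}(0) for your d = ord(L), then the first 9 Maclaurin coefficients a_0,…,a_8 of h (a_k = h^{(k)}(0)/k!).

f: a_k = 0, 4, 0, -4/3, 0, 4/5, 0, -4/7, 0, …
g: a_k = -2, -6, -9, -9, -27/4, -81/20, -81/40, -243/280, -729/2240, …
Sym-product of L_f,L_g gives L₀ (≤ ord 2).
Integrate: L := L₀·Dx.
L = (9 - 6·x + 9·x^2)·Dx + (-6 + 2·x - 6·x^2)·Dx^2 + (1 + x^2)·Dx^3  (order 3).
h: a_k = 0, 0, -4, -8, -25/3, -28/5, -83/30, -9/7, -361/560, …
ICs: h(0) = 0, h′(0) = 0, h′′(0) = -8.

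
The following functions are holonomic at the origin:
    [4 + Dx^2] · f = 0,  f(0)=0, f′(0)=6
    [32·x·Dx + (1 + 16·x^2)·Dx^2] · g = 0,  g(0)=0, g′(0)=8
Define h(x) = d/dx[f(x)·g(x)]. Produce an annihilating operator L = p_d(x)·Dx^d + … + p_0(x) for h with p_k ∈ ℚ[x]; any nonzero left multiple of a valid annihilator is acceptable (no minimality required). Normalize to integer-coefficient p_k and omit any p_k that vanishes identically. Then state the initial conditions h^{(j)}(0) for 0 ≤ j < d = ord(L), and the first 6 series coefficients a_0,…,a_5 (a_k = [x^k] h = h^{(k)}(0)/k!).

L = (62288 + 2213376·x^2 + 73428992·x^4 + 58982400·x^6 + 3145728·x^8 - 167772160·x^10 + 268435456·x^12) + (35072·x + 2871296·x^3 + 39976960·x^5 + 52428800·x^7 + 83886080·x^9 + 268435456·x^11)·Dx + (15912 + 579328·x^2 + 18954240·x^4 + 19529728·x^6 + 9961472·x^8 - 16777216·x^10 + 134217728·x^12)·Dx^2 + (8768·x + 717824·x^3 + 9994240·x^5 + 13107200·x^7 + 20971520·x^9 + 67108864·x^11)·Dx^3 + (85 + 6496·x^2 + 149248·x^4 + 1196032·x^6 + 2293760·x^8 + 6291456·x^10 + 16777216·x^12)·Dx^4  (order 4).
h: a_k = 0, 96, 0, -1152, 0, 15808, …
ICs: h(0) = 0, h′(0) = 96, h′′(0) = 0, h′′′(0) = -6912.

f: a_k = 0, 6, 0, -4, 0, 4/5, …
g: a_k = 0, 8, 0, -128/3, 0, 2048/5, …
f·g: L₀ = L_f ⊗_s L_g, ord ≤ 2·2.
Differentiate: ansatz ord ≤ ord L₀ ⇒ L.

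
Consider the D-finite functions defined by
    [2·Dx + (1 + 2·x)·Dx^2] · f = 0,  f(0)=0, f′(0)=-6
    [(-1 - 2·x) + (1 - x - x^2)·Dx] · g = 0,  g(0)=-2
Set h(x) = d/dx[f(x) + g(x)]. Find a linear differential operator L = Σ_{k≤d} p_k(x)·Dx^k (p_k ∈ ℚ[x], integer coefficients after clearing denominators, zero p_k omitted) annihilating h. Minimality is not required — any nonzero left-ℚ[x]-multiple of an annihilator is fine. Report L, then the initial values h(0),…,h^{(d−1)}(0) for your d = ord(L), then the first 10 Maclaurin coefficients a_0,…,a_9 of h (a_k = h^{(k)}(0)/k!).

f: a_k = 0, -6, 6, -8, 12, -96/5, 32, -384/7, 96, -512/3, …
g: a_k = -2, -2, -4, -6, -10, -16, -26, -42, -68, -110, …
h₀=f+g: left-lcm gives L₀, ord ≤ 3.
h=h₀': d/dx-closure on L₀ ⇒ L.
L = (-34 - 92·x - 116·x^2 - 48·x^3 - 24·x^4) + (-5 - 60·x - 170·x^2 - 180·x^3 - 100·x^4 - 40·x^5)·Dx + (3 + 11·x + 5·x^2 - 20·x^3 - 30·x^4 - 24·x^5 - 8·x^6)·Dx^2  (order 2).
h: a_k = -8, 4, -42, 8, -176, 36, -678, 224, -2526, 1292, …
ICs: h(0) = -8, h′(0) = 4.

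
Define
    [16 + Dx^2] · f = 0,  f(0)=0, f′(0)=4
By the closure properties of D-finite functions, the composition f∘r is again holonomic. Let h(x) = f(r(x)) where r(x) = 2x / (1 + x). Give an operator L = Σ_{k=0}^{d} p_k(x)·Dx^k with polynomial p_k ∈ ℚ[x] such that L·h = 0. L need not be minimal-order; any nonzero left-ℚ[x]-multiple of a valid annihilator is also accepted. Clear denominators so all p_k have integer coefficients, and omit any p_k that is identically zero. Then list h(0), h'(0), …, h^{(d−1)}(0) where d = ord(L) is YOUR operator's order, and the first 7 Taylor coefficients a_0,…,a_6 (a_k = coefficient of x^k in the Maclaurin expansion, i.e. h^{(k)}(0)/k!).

L = 64 + (2 + 6·x + 6·x^2 + 2·x^3)·Dx + (1 + 4·x + 6·x^2 + 4·x^3 + x^4)·Dx^2  (order 2).
h: a_k = 0, 8, -8, -232/3, 248, -3464/15, -520, …
ICs: h(0) = 0, h′(0) = 8.

f: a_k = 0, 4, 0, -32/3, 0, 128/15, 0, …
h₀=f(r): pull back L_f along r ⇒ L₀.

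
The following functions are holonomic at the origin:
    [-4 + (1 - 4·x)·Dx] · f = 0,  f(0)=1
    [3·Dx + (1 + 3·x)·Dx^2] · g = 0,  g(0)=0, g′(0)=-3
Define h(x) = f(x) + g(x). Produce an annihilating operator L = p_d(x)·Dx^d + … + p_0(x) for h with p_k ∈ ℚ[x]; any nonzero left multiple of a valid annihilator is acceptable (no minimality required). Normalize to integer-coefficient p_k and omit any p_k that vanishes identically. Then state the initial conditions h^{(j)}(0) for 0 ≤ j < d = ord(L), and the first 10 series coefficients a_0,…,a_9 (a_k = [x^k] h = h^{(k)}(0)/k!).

L = (432 + 288·x)·Dx + (78 + 720·x + 576·x^2)·Dx^2 + (-11 - x + 144·x^2 + 144·x^3)·Dx^3  (order 3).
h: a_k = 1, 1, 41/2, 55, 1105/4, 4877/5, 8435/2, 112501/7, 530849/8, 259957, …
ICs: h(0) = 1, h′(0) = 1, h′′(0) = 41.

f: a_k = 1, 4, 16, 64, 256, 1024, 4096, 16384, 65536, 262144, …
g: a_k = 0, -3, 9/2, -9, 81/4, -243/5, 243/2, -2187/7, 6561/8, -2187, …
f+g: L₀ = lclm(L_f,L_g), ord ≤ 1+2.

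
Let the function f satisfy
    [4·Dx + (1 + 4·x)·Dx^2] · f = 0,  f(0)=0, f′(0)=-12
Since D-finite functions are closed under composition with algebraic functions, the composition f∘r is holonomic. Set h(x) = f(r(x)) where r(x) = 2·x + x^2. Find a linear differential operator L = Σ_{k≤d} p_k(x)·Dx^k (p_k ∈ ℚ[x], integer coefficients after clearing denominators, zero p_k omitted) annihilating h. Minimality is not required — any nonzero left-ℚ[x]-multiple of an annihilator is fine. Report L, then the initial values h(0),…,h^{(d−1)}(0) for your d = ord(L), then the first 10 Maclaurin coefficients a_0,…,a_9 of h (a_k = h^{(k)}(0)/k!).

L = (7 + 8·x + 4·x^2)·Dx + (1 + 9·x + 12·x^2 + 4·x^3)·Dx^2  (order 2).
h: a_k = 0, -24, 84, -416, 2328, -69504/5, 86464, -3872256/7, 3612864, -71911424/3, …
ICs: h(0) = 0, h′(0) = -24.

f: a_k = 0, -12, 24, -64, 192, -3072/5, 2048, -49152/7, 24576, -262144/3, …
Substitute x→r, Dx→(1/r')Dx; clear ⇒ L₀.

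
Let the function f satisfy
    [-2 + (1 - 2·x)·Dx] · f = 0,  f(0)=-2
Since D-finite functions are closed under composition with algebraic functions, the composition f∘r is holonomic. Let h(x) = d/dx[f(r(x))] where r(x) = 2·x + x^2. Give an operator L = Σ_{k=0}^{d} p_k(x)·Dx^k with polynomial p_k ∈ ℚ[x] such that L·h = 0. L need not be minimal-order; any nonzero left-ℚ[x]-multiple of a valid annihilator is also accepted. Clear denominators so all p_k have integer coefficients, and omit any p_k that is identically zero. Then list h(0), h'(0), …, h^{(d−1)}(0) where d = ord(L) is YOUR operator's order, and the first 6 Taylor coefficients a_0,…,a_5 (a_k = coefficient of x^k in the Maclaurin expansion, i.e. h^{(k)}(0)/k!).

f: a_k = -2, -4, -8, -16, -32, -64, …
h₀=f(r): pull back L_f along r ⇒ L₀.
Derive L from L₀ (diff closure).
L = (9 + 12·x + 6·x^2) + (-1 + 3·x + 6·x^2 + 2·x^3)·Dx  (order 1).
h: a_k = -8, -72, -480, -2848, -15840, -84576, …
ICs: h(0) = -8.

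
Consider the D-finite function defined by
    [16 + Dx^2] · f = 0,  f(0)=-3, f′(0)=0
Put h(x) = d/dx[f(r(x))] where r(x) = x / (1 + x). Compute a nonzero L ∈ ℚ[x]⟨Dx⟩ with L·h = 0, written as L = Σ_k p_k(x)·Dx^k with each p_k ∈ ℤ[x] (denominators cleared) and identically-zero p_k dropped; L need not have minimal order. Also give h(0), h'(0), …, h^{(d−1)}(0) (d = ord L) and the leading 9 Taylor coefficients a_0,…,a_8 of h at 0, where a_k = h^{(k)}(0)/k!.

f: a_k = -3, 0, 24, 0, -32, 0, 256/15, 0, -512/105, …
Substitute x→r, Dx→(1/r')Dx; clear ⇒ L₀.
h=h₀': d/dx-closure on L₀ ⇒ L.
L = (22 + 12·x + 6·x^2) + (6 + 18·x + 18·x^2 + 6·x^3)·Dx + (1 + 4·x + 6·x^2 + 4·x^3 + x^4)·Dx^2  (order 2).
h: a_k = 0, 48, -144, 160, 160, -5488/5, 13776/5, -100544/21, 215232/35, …
ICs: h(0) = 0, h′(0) = 48.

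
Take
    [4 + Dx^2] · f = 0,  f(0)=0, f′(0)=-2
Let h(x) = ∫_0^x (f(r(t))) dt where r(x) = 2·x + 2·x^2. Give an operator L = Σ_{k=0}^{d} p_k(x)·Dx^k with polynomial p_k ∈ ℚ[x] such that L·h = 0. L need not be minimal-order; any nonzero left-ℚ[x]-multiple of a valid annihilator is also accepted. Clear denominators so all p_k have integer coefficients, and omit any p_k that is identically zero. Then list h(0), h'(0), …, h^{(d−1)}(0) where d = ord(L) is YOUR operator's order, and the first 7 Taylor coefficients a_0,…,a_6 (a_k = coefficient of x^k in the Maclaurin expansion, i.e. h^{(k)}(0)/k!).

f: a_k = 0, -2, 0, 4/3, 0, -4/15, 0, …
h₀=f(r): pull back L_f along r ⇒ L₀.
h=∫₀ˣh₀: take L = L₀·Dx.
L = (16 + 96·x + 192·x^2 + 128·x^3)·Dx - 2·Dx^2 + (1 + 2·x)·Dx^3  (order 3).
h: a_k = 0, 0, -2, -4/3, 8/3, 32/5, 176/45, …
ICs: h(0) = 0, h′(0) = 0, h′′(0) = -4.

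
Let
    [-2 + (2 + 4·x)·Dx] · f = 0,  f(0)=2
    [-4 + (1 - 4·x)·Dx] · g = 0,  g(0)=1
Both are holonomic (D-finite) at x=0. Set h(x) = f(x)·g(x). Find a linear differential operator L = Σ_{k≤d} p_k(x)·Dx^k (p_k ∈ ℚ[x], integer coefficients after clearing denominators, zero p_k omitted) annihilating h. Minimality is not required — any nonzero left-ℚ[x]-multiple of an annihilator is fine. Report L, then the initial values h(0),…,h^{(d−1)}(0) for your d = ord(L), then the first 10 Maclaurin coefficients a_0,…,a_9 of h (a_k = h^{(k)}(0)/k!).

f: a_k = 2, 2, -1, 1, -5/4, 7/4, -21/8, 33/8, -429/64, 715/64, …
g: a_k = 1, 4, 16, 64, 256, 1024, 4096, 16384, 65536, 262144, …
h₀=f·g: eliminate ⇒ L₀, order ≤ 1·1.
L = (5 + 4·x) + (-1 + 2·x + 8·x^2)·Dx  (order 1).
h: a_k = 2, 10, 39, 157, 2507/4, 10035/4, 80259/8, 321069/8, 10273779/64, 41095831/64, …
ICs: h(0) = 2.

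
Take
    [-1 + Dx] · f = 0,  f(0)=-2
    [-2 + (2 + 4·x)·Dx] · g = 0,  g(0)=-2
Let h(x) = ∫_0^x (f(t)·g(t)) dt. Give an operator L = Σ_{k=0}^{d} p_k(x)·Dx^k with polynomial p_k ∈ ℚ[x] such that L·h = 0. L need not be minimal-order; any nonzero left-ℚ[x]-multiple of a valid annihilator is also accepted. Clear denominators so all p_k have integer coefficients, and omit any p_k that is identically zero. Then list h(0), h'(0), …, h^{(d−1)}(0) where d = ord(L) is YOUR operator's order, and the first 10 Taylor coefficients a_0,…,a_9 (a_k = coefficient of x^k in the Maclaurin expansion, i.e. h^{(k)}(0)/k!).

f: a_k = -2, -2, -1, -1/3, -1/12, -1/60, -1/360, -1/2520, -1/20160, -1/181440, …
g: a_k = -2, -2, 1, -1, 5/4, -7/4, 21/8, -33/8, 429/64, -715/64, …
h₀=f·g: eliminate ⇒ L₀, order ≤ 1·1.
h=∫h₀ ⇒ L = L₀·Dx.
L = (-2 - 2·x)·Dx + (1 + 2·x)·Dx^2  (order 2).
h: a_k = 0, 4, 4, 4/3, 2/3, -2/15, 14/45, -122/315, 347/630, -4591/5670, …
ICs: h(0) = 0, h′(0) = 4.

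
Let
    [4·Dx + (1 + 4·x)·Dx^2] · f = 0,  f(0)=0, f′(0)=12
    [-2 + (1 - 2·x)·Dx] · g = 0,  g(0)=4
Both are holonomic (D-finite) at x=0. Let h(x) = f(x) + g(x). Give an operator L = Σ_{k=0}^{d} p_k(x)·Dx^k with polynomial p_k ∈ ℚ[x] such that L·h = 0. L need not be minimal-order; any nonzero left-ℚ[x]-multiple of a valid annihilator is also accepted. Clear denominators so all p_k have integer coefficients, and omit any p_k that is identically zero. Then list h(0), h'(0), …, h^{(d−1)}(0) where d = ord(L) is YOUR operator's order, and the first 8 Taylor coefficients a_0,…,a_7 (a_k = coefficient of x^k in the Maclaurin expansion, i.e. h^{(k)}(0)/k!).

L = (-28 - 16·x)·Dx + (1 - 40·x - 32·x^2)·Dx^2 + (1 + 3·x - 6·x^2 - 8·x^3)·Dx^3  (order 3).
h: a_k = 4, 20, -8, 96, -128, 3712/5, -1792, 52736/7, …
ICs: h(0) = 4, h′(0) = 20, h′′(0) = -16.

f: a_k = 0, 12, -24, 64, -192, 3072/5, -2048, 49152/7, …
g: a_k = 4, 8, 16, 32, 64, 128, 256, 512, …
Weyl lclm of L_f,L_g ⇒ L₀ (ord ≤ 3).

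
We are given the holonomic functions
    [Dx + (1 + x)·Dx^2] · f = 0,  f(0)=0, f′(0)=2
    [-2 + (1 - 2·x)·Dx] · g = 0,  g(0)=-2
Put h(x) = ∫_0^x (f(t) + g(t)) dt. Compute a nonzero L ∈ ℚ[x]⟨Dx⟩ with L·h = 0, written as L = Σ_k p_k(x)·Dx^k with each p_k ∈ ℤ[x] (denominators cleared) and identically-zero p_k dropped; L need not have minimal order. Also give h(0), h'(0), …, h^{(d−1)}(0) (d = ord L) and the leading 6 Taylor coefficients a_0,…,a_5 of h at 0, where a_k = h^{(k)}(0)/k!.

L = (-32 - 8·x)·Dx^2 + (-22 - 56·x - 16·x^2)·Dx^3 + (5 - 3·x - 12·x^2 - 4·x^3)·Dx^4  (order 4).
h: a_k = 0, -2, -1, -3, -23/6, -13/2, …
ICs: h(0) = 0, h′(0) = -2, h′′(0) = -2, h′′′(0) = -18.

f: a_k = 0, 2, -1, 2/3, -1/2, 2/5, …
g: a_k = -2, -4, -8, -16, -32, -64, …
Weyl lclm of L_f,L_g ⇒ L₀ (ord ≤ 3).
∫: right-multiply L₀ by Dx.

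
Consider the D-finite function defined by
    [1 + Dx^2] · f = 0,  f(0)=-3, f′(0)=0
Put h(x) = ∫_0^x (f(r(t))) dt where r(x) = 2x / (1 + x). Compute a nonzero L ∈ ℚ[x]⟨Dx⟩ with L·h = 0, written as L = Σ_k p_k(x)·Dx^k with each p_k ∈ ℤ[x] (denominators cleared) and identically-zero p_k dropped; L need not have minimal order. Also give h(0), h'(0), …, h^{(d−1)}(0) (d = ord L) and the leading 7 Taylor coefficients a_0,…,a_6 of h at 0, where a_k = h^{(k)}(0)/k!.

L = 4·Dx + (2 + 6·x + 6·x^2 + 2·x^3)·Dx^2 + (1 + 4·x + 6·x^2 + 4·x^3 + x^4)·Dx^3  (order 3).
h: a_k = 0, -3, 0, 2, -3, 16/5, -8/3, …
ICs: h(0) = 0, h′(0) = -3, h′′(0) = 0.

f: a_k = -3, 0, 3/2, 0, -1/8, 0, 1/240, …
Change of var in L_f (x↦r) gives L₀.
h=∫₀ˣh₀: take L = L₀·Dx.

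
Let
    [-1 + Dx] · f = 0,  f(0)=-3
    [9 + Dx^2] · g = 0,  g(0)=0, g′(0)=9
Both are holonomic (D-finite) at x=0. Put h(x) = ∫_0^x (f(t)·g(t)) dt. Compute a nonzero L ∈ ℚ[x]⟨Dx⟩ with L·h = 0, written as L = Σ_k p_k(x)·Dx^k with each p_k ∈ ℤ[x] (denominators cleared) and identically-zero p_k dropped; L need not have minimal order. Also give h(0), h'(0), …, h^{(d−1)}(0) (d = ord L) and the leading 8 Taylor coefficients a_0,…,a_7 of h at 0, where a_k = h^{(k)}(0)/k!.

L = 10·Dx - 2·Dx^2 + Dx^3  (order 3).
h: a_k = 0, 0, -27/2, -9, 27/4, 36/5, 3/20, -117/70, …
ICs: h(0) = 0, h′(0) = 0, h′′(0) = -27.

f: a_k = -3, -3, -3/2, -1/2, -1/8, -1/40, -1/240, -1/1680, …
g: a_k = 0, 9, 0, -27/2, 0, 243/40, 0, -729/560, …
f·g: L₀ = L_f ⊗_s L_g, ord ≤ 1·2.
Integrate: L := L₀·Dx.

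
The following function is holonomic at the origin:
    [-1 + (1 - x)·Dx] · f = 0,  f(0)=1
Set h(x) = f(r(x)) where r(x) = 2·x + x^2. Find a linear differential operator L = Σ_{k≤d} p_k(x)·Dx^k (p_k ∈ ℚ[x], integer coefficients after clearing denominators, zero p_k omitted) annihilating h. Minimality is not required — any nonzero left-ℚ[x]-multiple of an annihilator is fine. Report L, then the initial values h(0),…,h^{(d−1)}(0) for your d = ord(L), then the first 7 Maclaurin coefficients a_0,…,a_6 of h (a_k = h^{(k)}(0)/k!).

L = (2 + 2·x) + (-1 + 2·x + x^2)·Dx  (order 1).
h: a_k = 1, 2, 5, 12, 29, 70, 169, …
ICs: h(0) = 1.

f: a_k = 1, 1, 1, 1, 1, 1, 1, …
Change of var in L_f (x↦r) gives L₀.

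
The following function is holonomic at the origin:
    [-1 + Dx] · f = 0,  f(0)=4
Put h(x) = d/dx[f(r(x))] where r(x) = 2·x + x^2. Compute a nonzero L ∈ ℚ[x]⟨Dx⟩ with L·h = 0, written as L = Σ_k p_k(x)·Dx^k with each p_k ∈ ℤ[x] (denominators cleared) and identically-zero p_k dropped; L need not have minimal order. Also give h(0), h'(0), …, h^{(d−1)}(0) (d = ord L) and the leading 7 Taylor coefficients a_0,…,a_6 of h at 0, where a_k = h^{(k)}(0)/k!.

L = (3 + 4·x + 2·x^2) + (-1 - x)·Dx  (order 1).
h: a_k = 8, 24, 40, 152/3, 52, 692/15, 1628/45, …
ICs: h(0) = 8.

f: a_k = 4, 4, 2, 2/3, 1/6, 1/30, 1/180, …
Change of var in L_f (x↦r) gives L₀.
h=h₀': d/dx-closure on L₀ ⇒ L.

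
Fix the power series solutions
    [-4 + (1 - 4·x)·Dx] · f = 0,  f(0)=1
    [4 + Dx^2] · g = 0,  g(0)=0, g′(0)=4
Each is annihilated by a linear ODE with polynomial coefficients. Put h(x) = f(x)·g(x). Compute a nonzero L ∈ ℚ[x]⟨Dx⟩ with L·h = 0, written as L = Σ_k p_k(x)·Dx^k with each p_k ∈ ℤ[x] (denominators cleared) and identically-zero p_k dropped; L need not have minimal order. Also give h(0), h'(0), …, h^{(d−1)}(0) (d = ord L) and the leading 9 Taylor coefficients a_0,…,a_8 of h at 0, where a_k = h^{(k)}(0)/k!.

f: a_k = 1, 4, 16, 64, 256, 1024, 4096, 16384, 65536, …
g: a_k = 0, 4, 0, -8/3, 0, 8/15, 0, -16/315, 0, …
f·g: L₀ = L_f ⊗_s L_g, ord ≤ 1·2.
L = (-4 + 16·x) + 8·Dx + (-1 + 4·x)·Dx^2  (order 2).
h: a_k = 0, 4, 16, 184/3, 736/3, 14728/15, 58912/15, 4948592/315, 19794368/315, …
ICs: h(0) = 0, h′(0) = 4.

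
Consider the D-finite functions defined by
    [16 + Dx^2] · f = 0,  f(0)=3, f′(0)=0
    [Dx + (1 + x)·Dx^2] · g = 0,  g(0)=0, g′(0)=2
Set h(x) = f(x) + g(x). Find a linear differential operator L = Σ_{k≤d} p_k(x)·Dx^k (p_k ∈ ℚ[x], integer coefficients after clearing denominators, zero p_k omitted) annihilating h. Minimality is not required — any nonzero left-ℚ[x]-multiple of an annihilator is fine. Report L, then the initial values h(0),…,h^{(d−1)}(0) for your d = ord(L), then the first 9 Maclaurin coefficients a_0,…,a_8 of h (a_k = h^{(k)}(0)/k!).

f: a_k = 3, 0, -24, 0, 32, 0, -256/15, 0, 512/105, …
g: a_k = 0, 2, -1, 2/3, -1/2, 2/5, -1/3, 2/7, -1/4, …
Weyl lclm of L_f,L_g ⇒ L₀ (ord ≤ 4).
L = (176 + 256·x + 128·x^2)·Dx + (144 + 400·x + 384·x^2 + 128·x^3)·Dx^2 + (11 + 16·x + 8·x^2)·Dx^3 + (9 + 25·x + 24·x^2 + 8·x^3)·Dx^4  (order 4).
h: a_k = 3, 2, -25, 2/3, 63/2, 2/5, -87/5, 2/7, 1943/420, …
ICs: h(0) = 3, h′(0) = 2, h′′(0) = -50, h′′′(0) = 4.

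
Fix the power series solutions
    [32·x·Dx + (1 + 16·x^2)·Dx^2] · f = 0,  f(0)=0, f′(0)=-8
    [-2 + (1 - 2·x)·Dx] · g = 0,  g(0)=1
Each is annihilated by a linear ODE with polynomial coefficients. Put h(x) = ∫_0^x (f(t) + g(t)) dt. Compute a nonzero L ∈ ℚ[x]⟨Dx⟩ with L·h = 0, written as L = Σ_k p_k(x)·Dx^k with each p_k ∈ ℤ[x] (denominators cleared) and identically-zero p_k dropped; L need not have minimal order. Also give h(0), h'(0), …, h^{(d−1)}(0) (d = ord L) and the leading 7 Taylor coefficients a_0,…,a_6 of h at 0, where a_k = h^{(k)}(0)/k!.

L = (32 - 256·x - 1536·x^2)·Dx^2 + (-14 + 32·x + 160·x^2 - 1536·x^3)·Dx^3 + (1 + 6·x + 96·x^3 - 256·x^4)·Dx^4  (order 4).
h: a_k = 0, 1, -3, 4/3, 38/3, 16/5, -944/15, …
ICs: h(0) = 0, h′(0) = 1, h′′(0) = -6, h′′′(0) = 8.

f: a_k = 0, -8, 0, 128/3, 0, -2048/5, 0, …
g: a_k = 1, 2, 4, 8, 16, 32, 64, …
Weyl lclm of L_f,L_g ⇒ L₀ (ord ≤ 3).
∫: right-multiply L₀ by Dx.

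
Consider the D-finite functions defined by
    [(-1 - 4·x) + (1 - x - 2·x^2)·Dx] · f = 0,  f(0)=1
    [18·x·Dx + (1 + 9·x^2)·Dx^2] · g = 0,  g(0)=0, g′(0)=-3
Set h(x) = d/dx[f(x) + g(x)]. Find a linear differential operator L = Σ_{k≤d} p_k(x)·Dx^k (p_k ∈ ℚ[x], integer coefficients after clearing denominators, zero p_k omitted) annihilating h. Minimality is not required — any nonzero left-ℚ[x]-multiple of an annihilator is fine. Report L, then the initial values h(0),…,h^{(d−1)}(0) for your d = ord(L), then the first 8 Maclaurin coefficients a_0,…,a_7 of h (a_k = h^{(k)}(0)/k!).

f: a_k = 1, 1, 3, 5, 11, 21, 43, 85, …
g: a_k = 0, -3, 0, 9, 0, -243/5, 0, 2187/7, …
h₀=f+g: left-lcm gives L₀, ord ≤ 3.
Differentiate: ansatz ord ≤ ord L₀ ⇒ L.
L = (-18 + 72·x + 918·x^2 + 1872·x^3 + 4608·x^4 + 1296·x^6) + (8 + 30·x + 278·x^3 + 1788·x^4 + 3216·x^5 + 324·x^6 + 1296·x^7)·Dx + (-1 - 4·x - 24·x^2 - 4·x^3 - 103·x^4 + 300·x^5 + 312·x^6 + 108·x^7 + 216·x^8)·Dx^2  (order 2).
h: a_k = -2, 6, 42, 44, -138, 258, 2782, 1368, …
ICs: h(0) = -2, h′(0) = 6.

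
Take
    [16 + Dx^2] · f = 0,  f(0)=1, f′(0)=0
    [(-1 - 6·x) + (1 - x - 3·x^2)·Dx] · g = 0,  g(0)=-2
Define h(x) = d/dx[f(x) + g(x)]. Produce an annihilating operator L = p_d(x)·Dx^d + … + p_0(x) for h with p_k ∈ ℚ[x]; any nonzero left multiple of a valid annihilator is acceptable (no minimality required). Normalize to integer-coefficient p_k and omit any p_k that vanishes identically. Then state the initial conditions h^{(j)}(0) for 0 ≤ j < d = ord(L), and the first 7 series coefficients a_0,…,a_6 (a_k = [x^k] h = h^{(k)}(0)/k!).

L = (4672 + 20416·x + 66304·x^2 + 32640·x^3 + 66240·x^4 + 62208·x^5 + 62208·x^6) + (-464 - 2352·x + 3792·x^2 + 6752·x^3 - 2400·x^4 + 5184·x^5 + 24192·x^6 + 20736·x^7)·Dx + (292 + 1276·x + 4144·x^2 + 2040·x^3 + 4140·x^4 + 3888·x^5 + 3888·x^6)·Dx^2 + (-29 - 147·x + 237·x^2 + 422·x^3 - 150·x^4 + 324·x^5 + 1512·x^6 + 1296·x^7)·Dx^3  (order 3).
h: a_k = -2, -32, -42, -328/3, -400, -17972/15, -3038, …
ICs: h(0) = -2, h′(0) = -32, h′′(0) = -84.

f: a_k = 1, 0, -8, 0, 32/3, 0, -256/45, …
g: a_k = -2, -2, -8, -14, -38, -80, -194, …
h₀=f+g: left-lcm gives L₀, ord ≤ 3.
Differentiate: ansatz ord ≤ ord L₀ ⇒ L.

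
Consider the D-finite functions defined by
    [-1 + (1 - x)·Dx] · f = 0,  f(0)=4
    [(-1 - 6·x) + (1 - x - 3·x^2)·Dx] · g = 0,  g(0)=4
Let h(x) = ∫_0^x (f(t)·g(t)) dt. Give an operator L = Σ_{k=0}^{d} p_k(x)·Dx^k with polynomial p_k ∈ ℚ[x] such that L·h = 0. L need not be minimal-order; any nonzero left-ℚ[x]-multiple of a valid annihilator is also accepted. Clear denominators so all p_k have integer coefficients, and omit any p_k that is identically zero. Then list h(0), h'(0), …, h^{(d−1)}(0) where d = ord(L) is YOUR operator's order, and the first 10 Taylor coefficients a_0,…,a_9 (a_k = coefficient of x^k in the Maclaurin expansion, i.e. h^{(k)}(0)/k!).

f: a_k = 4, 4, 4, 4, 4, 4, 4, 4, 4, 4, …
g: a_k = 4, 4, 16, 28, 76, 160, 388, 868, 2032, 4636, …
L₀ := L_f ⊗_s L_g (sym. prod.), ord ≤ 1.
∫: right-multiply L₀ by Dx.
L = (-2 - 4·x + 9·x^2)·Dx + (1 - 2·x - 2·x^2 + 3·x^3)·Dx^2  (order 2).
h: a_k = 0, 16, 16, 32, 52, 512/5, 192, 2704/7, 772, 4768/3, …
ICs: h(0) = 0, h′(0) = 16.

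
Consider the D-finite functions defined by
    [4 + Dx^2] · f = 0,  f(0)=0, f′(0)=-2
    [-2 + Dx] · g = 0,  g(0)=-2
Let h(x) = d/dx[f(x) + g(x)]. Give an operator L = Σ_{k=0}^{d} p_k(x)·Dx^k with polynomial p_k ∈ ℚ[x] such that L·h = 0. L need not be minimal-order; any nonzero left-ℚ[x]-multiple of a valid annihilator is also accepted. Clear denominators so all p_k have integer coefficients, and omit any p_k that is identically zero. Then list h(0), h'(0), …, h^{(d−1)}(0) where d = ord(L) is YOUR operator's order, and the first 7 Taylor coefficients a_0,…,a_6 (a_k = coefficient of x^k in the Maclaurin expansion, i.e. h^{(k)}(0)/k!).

L = 8 - 4·Dx + 2·Dx^2 - Dx^3  (order 3).
h: a_k = -6, -8, -4, -16/3, -4, -16/15, -8/45, …
ICs: h(0) = -6, h′(0) = -8, h′′(0) = -8.

f: a_k = 0, -2, 0, 4/3, 0, -4/15, 0, …
g: a_k = -2, -4, -4, -8/3, -4/3, -8/15, -8/45, …
Weyl lclm of L_f,L_g ⇒ L₀ (ord ≤ 3).
h₀' ⇒ L via d/dx closure of L₀.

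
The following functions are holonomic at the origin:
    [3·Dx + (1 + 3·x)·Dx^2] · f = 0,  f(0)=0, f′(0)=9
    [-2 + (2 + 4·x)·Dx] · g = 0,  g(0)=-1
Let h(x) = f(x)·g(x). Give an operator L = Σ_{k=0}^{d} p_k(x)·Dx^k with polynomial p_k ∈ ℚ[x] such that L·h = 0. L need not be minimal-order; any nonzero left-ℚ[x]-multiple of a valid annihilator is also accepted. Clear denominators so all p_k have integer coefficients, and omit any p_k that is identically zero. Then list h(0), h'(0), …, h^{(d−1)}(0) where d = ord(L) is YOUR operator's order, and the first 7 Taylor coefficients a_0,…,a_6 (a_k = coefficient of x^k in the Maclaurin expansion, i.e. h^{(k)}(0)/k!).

f: a_k = 0, 9, -27/2, 27, -243/4, 729/5, -729/2, …
g: a_k = -1, -1, 1/2, -1/2, 5/8, -7/8, 21/16, …
L₀ := L_f ⊗_s L_g (sym. prod.), ord ≤ 2.
L = 3·x + (1 + 2·x)·Dx + (1 + 7·x + 16·x^2 + 12·x^3)·Dx^2  (order 2).
h: a_k = 0, -9, 9/2, -9, 45/2, -2367/40, 12681/80, …
ICs: h(0) = 0, h′(0) = -9.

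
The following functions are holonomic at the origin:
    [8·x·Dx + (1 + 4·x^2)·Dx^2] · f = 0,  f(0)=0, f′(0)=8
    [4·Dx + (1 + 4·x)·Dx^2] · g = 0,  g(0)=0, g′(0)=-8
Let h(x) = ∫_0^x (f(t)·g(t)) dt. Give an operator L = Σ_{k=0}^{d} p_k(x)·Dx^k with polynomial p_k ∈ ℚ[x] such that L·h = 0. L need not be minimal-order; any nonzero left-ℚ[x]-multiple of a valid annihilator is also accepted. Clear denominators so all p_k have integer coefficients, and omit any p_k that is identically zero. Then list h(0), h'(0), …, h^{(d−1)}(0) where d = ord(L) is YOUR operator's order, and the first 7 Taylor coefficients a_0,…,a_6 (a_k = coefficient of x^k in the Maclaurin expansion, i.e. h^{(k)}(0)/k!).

L = (96 + 640·x + 1408·x^2 + 7680·x^3 + 15360·x^4 + 26624·x^5 + 8192·x^7)·Dx^2 + (24 + 320·x + 2656·x^2 + 9728·x^3 + 28160·x^4 + 47616·x^5 + 71680·x^6 + 6144·x^7 + 28672·x^8)·Dx^3 + (12 + 104·x + 672·x^2 + 2976·x^3 + 8256·x^4 + 18048·x^5 + 24576·x^6 + 35328·x^7 + 6144·x^8 + 16384·x^9)·Dx^4 + (1 + 12·x + 68·x^2 + 256·x^3 + 696·x^4 + 1536·x^5 + 2688·x^6 + 3072·x^7 + 4224·x^8 + 1024·x^9 + 2048·x^10)·Dx^5  (order 5).
h: a_k = 0, 0, 0, -64/3, 32, -256/5, 1280/9, …
ICs: h(0) = 0, h′(0) = 0, h′′(0) = 0, h′′′(0) = -128, h′′′′(0) = 768.

f: a_k = 0, 8, 0, -32/3, 0, 128/5, 0, …
g: a_k = 0, -8, 16, -128/3, 128, -2048/5, 4096/3, …
L₀ := L_f ⊗_s L_g (sym. prod.), ord ≤ 4.
h=∫h₀ ⇒ L = L₀·Dx.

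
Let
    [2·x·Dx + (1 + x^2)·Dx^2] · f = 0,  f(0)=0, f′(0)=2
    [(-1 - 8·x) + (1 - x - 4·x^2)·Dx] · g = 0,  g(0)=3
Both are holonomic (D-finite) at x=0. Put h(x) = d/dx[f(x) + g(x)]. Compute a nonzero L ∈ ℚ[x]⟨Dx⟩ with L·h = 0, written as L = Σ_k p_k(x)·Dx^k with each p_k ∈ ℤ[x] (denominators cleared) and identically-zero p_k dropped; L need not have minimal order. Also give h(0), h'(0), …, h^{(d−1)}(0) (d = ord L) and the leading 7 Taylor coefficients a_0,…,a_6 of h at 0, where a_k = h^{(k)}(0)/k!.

f: a_k = 0, 2, 0, -2/3, 0, 2/5, 0, …
g: a_k = 3, 3, 15, 27, 87, 195, 543, …
h₀=f+g: left-lcm gives L₀, ord ≤ 3.
Derive L from L₀ (diff closure).
L = (10 - 40·x - 478·x^2 - 864·x^3 - 2496·x^4 - 384·x^6) + (-28 - 246·x - 316·x^2 - 1182·x^3 - 752·x^4 - 2048·x^5 - 48·x^6 - 384·x^7)·Dx + (5 + 8·x + 32·x^2 - 104·x^3 - 197·x^4 - 128·x^5 - 288·x^6 - 16·x^7 - 64·x^8)·Dx^2  (order 2).
h: a_k = 5, 30, 79, 348, 977, 3258, 9259, …
ICs: h(0) = 5, h′(0) = 30.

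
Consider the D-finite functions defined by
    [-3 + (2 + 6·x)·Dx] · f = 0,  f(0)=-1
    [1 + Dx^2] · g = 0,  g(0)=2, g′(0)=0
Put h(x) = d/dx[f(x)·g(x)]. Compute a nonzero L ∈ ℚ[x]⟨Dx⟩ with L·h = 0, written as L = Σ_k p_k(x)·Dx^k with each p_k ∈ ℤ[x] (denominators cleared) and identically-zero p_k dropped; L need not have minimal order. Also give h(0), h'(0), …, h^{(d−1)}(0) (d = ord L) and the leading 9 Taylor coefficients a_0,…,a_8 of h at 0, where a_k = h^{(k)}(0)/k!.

f: a_k = -1, -3/2, 9/8, -27/16, 405/128, -1701/256, 15309/1024, -72171/2048, 2814669/32768, …
g: a_k = 2, 0, -1, 0, 1/12, 0, -1/360, 0, 1/20160, …
h₀=f·g: eliminate ⇒ L₀, order ≤ 1·2.
Differentiate: ansatz ord ≤ ord L₀ ⇒ L.
L = (133 + 2352·x + 4104·x^2 + 1728·x^3 + 1296·x^4) + (276 + 540·x - 1296·x^2 - 1296·x^3)·Dx + (124 + 840·x + 1836·x^2 + 1728·x^3 + 1296·x^4)·Dx^2  (order 2).
h: a_k = -3, 13/2, -45/8, 983/48, -7505/128, 618229/3840, -6878207/15360, 810807791/645120, -4075029579/1146880, …
ICs: h(0) = -3, h′(0) = 13/2.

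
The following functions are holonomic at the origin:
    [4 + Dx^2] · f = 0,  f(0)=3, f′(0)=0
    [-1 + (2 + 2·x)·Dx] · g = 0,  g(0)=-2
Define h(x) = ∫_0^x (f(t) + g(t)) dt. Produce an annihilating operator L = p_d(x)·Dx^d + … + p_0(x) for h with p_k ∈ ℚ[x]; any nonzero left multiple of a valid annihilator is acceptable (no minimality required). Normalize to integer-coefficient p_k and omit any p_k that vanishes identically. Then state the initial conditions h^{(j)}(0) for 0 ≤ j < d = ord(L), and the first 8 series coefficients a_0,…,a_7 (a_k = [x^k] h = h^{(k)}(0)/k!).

f: a_k = 3, 0, -6, 0, 2, 0, -4/15, 0, …
g: a_k = -2, -1, 1/4, -1/8, 5/64, -7/128, 21/512, -33/1024, …
Weyl lclm of L_f,L_g ⇒ L₀ (ord ≤ 3).
h=∫₀ˣh₀: take L = L₀·Dx.
L = (-76 - 128·x - 64·x^2)·Dx + (120 + 376·x + 384·x^2 + 128·x^3)·Dx^2 + (-19 - 32·x - 16·x^2)·Dx^3 + (30 + 94·x + 96·x^2 + 32·x^3)·Dx^4  (order 4).
h: a_k = 0, 1, -1/2, -23/12, -1/32, 133/320, -7/768, -1733/53760, …
ICs: h(0) = 0, h′(0) = 1, h′′(0) = -1, h′′′(0) = -23/2.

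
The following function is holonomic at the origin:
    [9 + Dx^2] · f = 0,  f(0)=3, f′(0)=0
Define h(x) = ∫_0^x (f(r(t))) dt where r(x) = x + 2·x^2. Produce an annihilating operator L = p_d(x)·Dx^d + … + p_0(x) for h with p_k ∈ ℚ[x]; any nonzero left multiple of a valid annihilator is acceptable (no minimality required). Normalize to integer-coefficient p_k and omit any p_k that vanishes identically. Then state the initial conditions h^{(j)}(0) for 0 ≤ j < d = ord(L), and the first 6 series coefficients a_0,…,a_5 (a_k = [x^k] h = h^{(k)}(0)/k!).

L = (9 + 108·x + 432·x^2 + 576·x^3)·Dx - 4·Dx^2 + (1 + 4·x)·Dx^3  (order 3).
h: a_k = 0, 3, 0, -9/2, -27/2, -351/40, …
ICs: h(0) = 0, h′(0) = 3, h′′(0) = 0.

f: a_k = 3, 0, -27/2, 0, 81/8, 0, …
L₀ from L_f via x↦r, Dx↦r'^{-1}Dx.
h=∫h₀ ⇒ L = L₀·Dx.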